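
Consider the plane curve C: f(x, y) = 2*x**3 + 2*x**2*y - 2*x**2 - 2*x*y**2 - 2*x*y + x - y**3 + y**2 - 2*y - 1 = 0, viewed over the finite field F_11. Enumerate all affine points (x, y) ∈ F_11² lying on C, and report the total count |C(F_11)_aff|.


Affine F_11-points: {(1, 0), (1, 4), (1, 6), (3, 4), (4, 0), (4, 4), (5, 5), (6, 2), (6, 10), (7, 0), (9, 7), (10, 3)}; count = 12.

For each of the 121 pairs (x, y) ∈ F_11², evaluate f(x, y) mod 11. Record the zeros.
  x = 0: [0↦10, 1↦8, 2↦2, 3↦8, 4↦9, 5↦10, 6↦5, 7↦10, 8↦8, 9↦4, 10↦3]  zeros at y ∈ ∅
  x = 1: [0↦0, 1↦7, 2↦6, 3↦2, 4↦0, 5↦5, 6↦0, 7↦1, 8↦2, 9↦8, 10↦2]  zeros at y ∈ {0, 4, 6}
  x = 2: [0↦9, 1↦7, 2↦4, 3↦5, 4↦4, 5↦6, 6↦5, 7↦6, 8↦3, 9↦1, 10↦5]  zeros at y ∈ ∅
  x = 3: [0↦5, 1↦9, 2↦8, 3↦7, 4↦0, 5↦3, 6↦10, 7↦4, 8↦1, 9↦6, 10↦2]  zeros at y ∈ {4}
  x = 4: [0↦0, 1↦3, 2↦8, 3↦9, 4↦0, 5↦8, 6↦5, 7↦7, 8↦8, 9↦2, 10↦5]  zeros at y ∈ {0, 4}
  x = 5: [0↦6, 1↦1, 2↦5, 3↦1, 4↦5, 5↦0, 6↦2, 7↦5, 8↦3, 9↦1, 10↦4]  zeros at y ∈ {5}
  x = 6: [0↦2, 1↦4, 2↦0, 3↦6, 4↦5, 5↦2, 6↦2, 7↦10, 8↦9, 9↦4, 10↦0]  zeros at y ∈ {2, 10}
  x = 7: [0↦0, 1↦2, 2↦5, 3↦3, 4↦1, 5↦4, 6↦6, 7↦1, 8↦5, 9↦1, 10↦5]  zeros at y ∈ {0}
  x = 8: [0↦1, 1↦7, 2↦10, 3↦4, 4↦5, 5↦7, 6↦4, 7↦1, 8↦3, 9↦4, 10↦9]  zeros at y ∈ ∅
  x = 9: [0↦6, 1↦9, 2↦5, 3↦10, 4↦7, 5↦1, 6↦8, 7↦0, 8↦4, 9↦3, 10↦2]  zeros at y ∈ {7}
  x = 10: [0↦5, 1↦9, 2↦2, 3↦0, 4↦8, 5↦9, 6↦8, 7↦10, 8↦9, 9↦10, 10↦7]  zeros at y ∈ {3}
Collecting zeros: affine points = {(1, 0), (1, 4), (1, 6), (3, 4), (4, 0), (4, 4), (5, 5), (6, 2), (6, 10), (7, 0), (9, 7), (10, 3)}.
Total count |C(F_11)_aff| = 12.


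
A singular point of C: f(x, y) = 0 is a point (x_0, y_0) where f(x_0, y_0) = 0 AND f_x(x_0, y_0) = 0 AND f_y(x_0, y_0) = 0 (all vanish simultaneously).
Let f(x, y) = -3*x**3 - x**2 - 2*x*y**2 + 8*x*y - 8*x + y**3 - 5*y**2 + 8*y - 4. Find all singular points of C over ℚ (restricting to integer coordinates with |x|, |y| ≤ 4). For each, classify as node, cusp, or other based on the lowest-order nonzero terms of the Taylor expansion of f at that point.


Singular points: {(0, 2)}; classification: node.

Compute partial derivatives:
  f_x = -9*x**2 - 2*x - 2*y**2 + 8*y - 8.
  f_y = -4*x*y + 8*x + 3*y**2 - 10*y + 8.
Scan x_0 ∈ {−4, ..., 4}. For each x_0, f_y(x_0, y) is a polynomial in y; find its integer roots y ∈ {−4, ..., 4}, then test f_x and f at those candidates.
  x = -4: f_y(-4, y) = 3*y**2 + 6*y - 24; vanishes at y ∈ {-4, 2}. (-4, -4): f_x = -208 ≠ 0; (-4, 2): f_x = -136 ≠ 0.
  x = -3: f_y(-3, y) = 3*y**2 + 2*y - 16; vanishes at y ∈ {2}. (-3, 2): f_x = -75 ≠ 0.
  x = -2: f_y(-2, y) = 3*y**2 - 2*y - 8; vanishes at y ∈ {2}. (-2, 2): f_x = -32 ≠ 0.
  x = -1: f_y(-1, y) = 3*y**2 - 6*y; vanishes at y ∈ {0, 2}. (-1, 0): f_x = -15 ≠ 0; (-1, 2): f_x = -7 ≠ 0.
  x = 0: f_y(0, y) = 3*y**2 - 10*y + 8; vanishes at y ∈ {2}. (0, 2): f_x = 0, f = 0 — SINGULAR.
  x = 1: f_y(1, y) = 3*y**2 - 14*y + 16; vanishes at y ∈ {2}. (1, 2): f_x = -11 ≠ 0.
  x = 2: f_y(2, y) = 3*y**2 - 18*y + 24; vanishes at y ∈ {2, 4}. (2, 2): f_x = -40 ≠ 0; (2, 4): f_x = -48 ≠ 0.
  x = 3: f_y(3, y) = 3*y**2 - 22*y + 32; vanishes at y ∈ {2}. (3, 2): f_x = -87 ≠ 0.
  x = 4: f_y(4, y) = 3*y**2 - 26*y + 40; vanishes at y ∈ {2}. (4, 2): f_x = -152 ≠ 0.
Only singular point on the grid: (0, 2).
Classify: substitute x = 0 + u, y = 2 + v and expand: f = -3*u**3 - u**2 - 2*u*v**2 + v**3 + v**2.
No constant or linear terms (consistent with a singular point). Quadratic part: -u**2 + v**2. Cubic part: -3*u**3 - 2*u*v**2 + v**3.
The quadratic part v**2 - u**2 = (v − u)(v + u) splits into two distinct linear factors, so there are two distinct tangent lines y − 2 = ±(x − 0) — this is a node (ordinary double point).
Classification: node.


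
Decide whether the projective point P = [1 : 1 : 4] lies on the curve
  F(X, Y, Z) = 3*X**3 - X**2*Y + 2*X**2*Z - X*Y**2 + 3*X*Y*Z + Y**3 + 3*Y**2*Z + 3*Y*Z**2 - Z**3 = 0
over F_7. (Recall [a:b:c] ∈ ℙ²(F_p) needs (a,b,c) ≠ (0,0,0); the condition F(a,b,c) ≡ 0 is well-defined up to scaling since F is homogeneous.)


F(1,1,4) ≡ 4 (mod 7); P is NOT on the curve.

Evaluate F(1, 1, 4) term-by-term (mod 7).
  3*X**3 ↦ 3·1·1·1 = 3
  -X**2*Y ↦ -1·1·1·1 = -1
  2*X**2*Z ↦ 2·1·1·4 = 8
  -X*Y**2 ↦ -1·1·1·1 = -1
  3*X*Y*Z ↦ 3·1·1·4 = 12
  Y**3 ↦ 1·1·1·1 = 1
  3*Y**2*Z ↦ 3·1·1·4 = 12
  3*Y*Z**2 ↦ 3·1·1·16 = 48
  -Z**3 ↦ -1·1·1·64 = -64
Sum: F(1, 1, 4) = (3) + (-1) + (8) + (-1) + (12) + (1) + (12) + (48) + (-64) = 18.
Reducing mod 7: 18 ≡ 4 (mod 7).
Since F(a, b, c) ≡ 4 ≠ 0 (mod 7), P does NOT lie on the curve.


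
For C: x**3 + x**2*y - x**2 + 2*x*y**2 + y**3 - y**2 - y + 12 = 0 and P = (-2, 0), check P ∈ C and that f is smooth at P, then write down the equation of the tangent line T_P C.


Tangent line at P: 16*x + 3*y + 32 = 0.

Step 1: f(-2, 0) = 0, so P lies on C.
Step 2: partial derivatives
  f_x(x, y) = 3*x**2 + 2*x*y - 2*x + 2*y**2, f_y(x, y) = x**2 + 4*x*y + 3*y**2 - 2*y - 1.
  f_x(P) = 16, f_y(P) = 3 (gradient nonzero, so P is smooth).
Step 3: tangent line at P: 16·(x − -2) + 3·(y − 0) = 0.
Expanding: 16*x + 3*y + 32 = 0.


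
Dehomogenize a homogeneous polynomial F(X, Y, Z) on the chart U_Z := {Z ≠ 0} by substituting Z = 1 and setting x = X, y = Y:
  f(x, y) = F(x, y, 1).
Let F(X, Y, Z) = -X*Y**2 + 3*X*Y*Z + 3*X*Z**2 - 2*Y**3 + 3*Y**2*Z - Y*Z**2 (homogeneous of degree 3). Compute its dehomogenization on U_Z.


f(x, y) = -x*y**2 + 3*x*y + 3*x - 2*y**3 + 3*y**2 - y

On U_Z we set Z = 1. Each monomial c·X^i·Y^j·Z^k in F becomes c·x^i·y^j·1^k = c·x^i·y^j.
Substituting Z = 1: F(X, Y, 1) = -x*y**2 + 3*x*y + 3*x - 2*y**3 + 3*y**2 - y.
Note: deg(f) ≤ deg(F) = 3; strict inequality happens when F is divisible by Z (lost terms).


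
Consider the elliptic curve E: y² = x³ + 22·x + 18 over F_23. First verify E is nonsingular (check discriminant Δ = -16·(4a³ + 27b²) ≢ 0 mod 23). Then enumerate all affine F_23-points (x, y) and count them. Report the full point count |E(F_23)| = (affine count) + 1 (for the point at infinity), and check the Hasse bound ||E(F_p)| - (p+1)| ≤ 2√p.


Affine points = {(0, 8), (0, 15), (1, 8), (1, 15), (2, 1), (2, 22), (4, 3), (4, 20), (5, 0), (7, 3), (7, 20), (8, 4), (8, 19), (9, 5), (9, 18), (11, 2), (11, 21), (12, 3), (12, 20), (16, 2), (16, 21), (18, 6), (18, 17), (19, 2), (19, 21), (21, 9), (21, 14), (22, 8), (22, 15)}; affine count = 29; |E(F_23)| = 30.

Discriminant check: Δ ∝ 4a³ + 27b² = 4·22³ + 27·18² = 4·10648 + 27·324 ≡ 4 (mod 23). Nonzero ⇒ E is nonsingular.
For each x ∈ F_23, compute rhs = x³ + 22·x + 18 mod 23, then count y ∈ F_23 with y² ≡ rhs.
  x = 0: rhs = 18, matching y values: 8, 15 (2 points).
  x = 1: rhs = 18, matching y values: 8, 15 (2 points).
  x = 2: rhs = 1, matching y values: 1, 22 (2 points).
  x = 3: rhs = 19, matching y values: none (0 points).
  x = 4: rhs = 9, matching y values: 3, 20 (2 points).
  x = 5: rhs = 0, matching y values: 0 (1 points).
  x = 6: rhs = 21, matching y values: none (0 points).
  x = 7: rhs = 9, matching y values: 3, 20 (2 points).
  x = 8: rhs = 16, matching y values: 4, 19 (2 points).
  x = 9: rhs = 2, matching y values: 5, 18 (2 points).
  x = 10: rhs = 19, matching y values: none (0 points).
  x = 11: rhs = 4, matching y values: 2, 21 (2 points).
  x = 12: rhs = 9, matching y values: 3, 20 (2 points).
  x = 13: rhs = 17, matching y values: none (0 points).
  x = 14: rhs = 11, matching y values: none (0 points).
  x = 15: rhs = 20, matching y values: none (0 points).
  x = 16: rhs = 4, matching y values: 2, 21 (2 points).
  x = 17: rhs = 15, matching y values: none (0 points).
  x = 18: rhs = 13, matching y values: 6, 17 (2 points).
  x = 19: rhs = 4, matching y values: 2, 21 (2 points).
  x = 20: rhs = 17, matching y values: none (0 points).
  x = 21: rhs = 12, matching y values: 9, 14 (2 points).
  x = 22: rhs = 18, matching y values: 8, 15 (2 points).
Total affine count: 29.
Full point count |E(F_23)| = 29 + 1 = 30.
Hasse bound: |30 − (23+1)| = |6| = 6 ≤ 2√23 ≈ 9.5917 ✓.


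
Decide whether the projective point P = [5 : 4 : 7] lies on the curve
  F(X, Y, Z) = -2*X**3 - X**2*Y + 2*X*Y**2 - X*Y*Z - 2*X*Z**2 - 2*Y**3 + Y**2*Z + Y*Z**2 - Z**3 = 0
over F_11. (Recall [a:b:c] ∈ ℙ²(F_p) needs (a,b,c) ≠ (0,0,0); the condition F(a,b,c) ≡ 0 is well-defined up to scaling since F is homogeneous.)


F(5,4,7) ≡ 7 (mod 11); P is NOT on the curve.

Evaluate F(5, 4, 7) term-by-term (mod 11).
  -2*X**3 ↦ -2·125·1·1 = -250
  -X**2*Y ↦ -1·25·4·1 = -100
  2*X*Y**2 ↦ 2·5·16·1 = 160
  -X*Y*Z ↦ -1·5·4·7 = -140
  -2*X*Z**2 ↦ -2·5·1·49 = -490
  -2*Y**3 ↦ -2·1·64·1 = -128
  Y**2*Z ↦ 1·1·16·7 = 112
  Y*Z**2 ↦ 1·1·4·49 = 196
  -Z**3 ↦ -1·1·1·343 = -343
Sum: F(5, 4, 7) = (-250) + (-100) + (160) + (-140) + (-490) + (-128) + (112) + (196) + (-343) = -983.
Reducing mod 11: -983 ≡ 7 (mod 11).
Since F(a, b, c) ≡ 7 ≠ 0 (mod 11), P does NOT lie on the curve.


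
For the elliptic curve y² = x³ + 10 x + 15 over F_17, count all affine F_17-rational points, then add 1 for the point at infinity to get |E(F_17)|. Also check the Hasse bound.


Affine points = {(0, 7), (0, 10), (1, 3), (1, 14), (2, 3), (2, 14), (3, 2), (3, 15), (4, 0), (6, 6), (6, 11), (9, 1), (9, 16), (13, 8), (13, 9), (14, 3), (14, 14), (15, 2), (15, 15), (16, 2), (16, 15)}; affine count = 21; |E(F_17)| = 22.

Discriminant check: Δ ∝ 4a³ + 27b² = 4·10³ + 27·15² = 4·1000 + 27·225 ≡ 11 (mod 17). Nonzero ⇒ E is nonsingular.
For each x ∈ F_17, compute rhs = x³ + 10·x + 15 mod 17, then count y ∈ F_17 with y² ≡ rhs.
  x = 0: rhs = 15, matching y values: 7, 10 (2 points).
  x = 1: rhs = 9, matching y values: 3, 14 (2 points).
  x = 2: rhs = 9, matching y values: 3, 14 (2 points).
  x = 3: rhs = 4, matching y values: 2, 15 (2 points).
  x = 4: rhs = 0, matching y values: 0 (1 points).
  x = 5: rhs = 3, matching y values: none (0 points).
  x = 6: rhs = 2, matching y values: 6, 11 (2 points).
  x = 7: rhs = 3, matching y values: none (0 points).
  x = 8: rhs = 12, matching y values: none (0 points).
  x = 9: rhs = 1, matching y values: 1, 16 (2 points).
  x = 10: rhs = 10, matching y values: none (0 points).
  x = 11: rhs = 11, matching y values: none (0 points).
  x = 12: rhs = 10, matching y values: none (0 points).
  x = 13: rhs = 13, matching y values: 8, 9 (2 points).
  x = 14: rhs = 9, matching y values: 3, 14 (2 points).
  x = 15: rhs = 4, matching y values: 2, 15 (2 points).
  x = 16: rhs = 4, matching y values: 2, 15 (2 points).
Total affine count: 21.
Full point count |E(F_17)| = 21 + 1 = 22.
Hasse bound: |22 − (17+1)| = |4| = 4 ≤ 2√17 ≈ 8.2462 ✓.


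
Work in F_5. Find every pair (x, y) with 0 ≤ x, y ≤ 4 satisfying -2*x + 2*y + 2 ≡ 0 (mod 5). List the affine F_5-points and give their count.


Affine F_5-points: {(0, 4), (1, 0), (2, 1), (3, 2), (4, 3)}; count = 5.

For each of the 25 pairs (x, y) ∈ F_5², evaluate f(x, y) mod 5. Record the zeros.
  x = 0: [0↦2, 1↦4, 2↦1, 3↦3, 4↦0]  zeros at y ∈ {4}
  x = 1: [0↦0, 1↦2, 2↦4, 3↦1, 4↦3]  zeros at y ∈ {0}
  x = 2: [0↦3, 1↦0, 2↦2, 3↦4, 4↦1]  zeros at y ∈ {1}
  x = 3: [0↦1, 1↦3, 2↦0, 3↦2, 4↦4]  zeros at y ∈ {2}
  x = 4: [0↦4, 1↦1, 2↦3, 3↦0, 4↦2]  zeros at y ∈ {3}
Collecting zeros: affine points = {(0, 4), (1, 0), (2, 1), (3, 2), (4, 3)}.
Total count |C(F_5)_aff| = 5.


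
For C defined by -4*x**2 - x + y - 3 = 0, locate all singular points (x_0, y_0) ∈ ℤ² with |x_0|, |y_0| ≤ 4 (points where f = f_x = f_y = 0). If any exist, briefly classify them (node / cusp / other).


No singular points in the scanned grid; C is smooth there.

Compute partial derivatives:
  f_x = -8*x - 1.
  f_y = 1.
f_y = 1 is a nonzero constant, so f_y never vanishes: no point (x, y) can satisfy f = f_x = f_y = 0. In particular no (x, y) ∈ {−4, ..., 4}² is singular; the curve is smooth.


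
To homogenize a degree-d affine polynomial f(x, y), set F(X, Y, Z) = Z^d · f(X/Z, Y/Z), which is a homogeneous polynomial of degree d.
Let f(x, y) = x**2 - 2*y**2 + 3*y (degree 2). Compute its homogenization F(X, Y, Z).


F(X, Y, Z) = X**2 - 2*Y**2 + 3*Y*Z

deg(f) = 2.
Substitute x = X/Z, y = Y/Z into f, then multiply by Z^2.
  monomial 1·x^2·y^0 ↦ 1·X^2·Y^0·Z^0.
  monomial -2·x^0·y^2 ↦ -2·X^0·Y^2·Z^0.
  monomial 3·x^0·y^1 ↦ 3·X^0·Y^1·Z^1.
Collecting: F(X, Y, Z) = X**2 - 2*Y**2 + 3*Y*Z.


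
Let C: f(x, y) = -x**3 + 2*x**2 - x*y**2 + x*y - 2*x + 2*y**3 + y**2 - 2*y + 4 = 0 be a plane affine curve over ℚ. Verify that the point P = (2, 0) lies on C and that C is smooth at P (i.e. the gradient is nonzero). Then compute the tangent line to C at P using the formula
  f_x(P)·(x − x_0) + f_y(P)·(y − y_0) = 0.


Tangent line at P: 12 - 6*x = 0.

Step 1: f(2, 0) = 0, so P lies on C.
Step 2: partial derivatives
  f_x(x, y) = -3*x**2 + 4*x - y**2 + y - 2, f_y(x, y) = -2*x*y + x + 6*y**2 + 2*y - 2.
  f_x(P) = -6, f_y(P) = 0 (gradient nonzero, so P is smooth).
Step 3: tangent line at P: -6·(x − 2) + 0·(y − 0) = 0.
Expanding: 12 - 6*x = 0.


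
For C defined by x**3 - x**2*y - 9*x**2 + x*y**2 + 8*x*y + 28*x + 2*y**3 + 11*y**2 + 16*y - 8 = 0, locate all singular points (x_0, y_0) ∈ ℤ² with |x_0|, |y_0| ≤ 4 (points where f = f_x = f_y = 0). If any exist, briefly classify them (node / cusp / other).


Singular points: {(2, -2)}; classification: node.

Compute partial derivatives:
  f_x = 3*x**2 - 2*x*y - 18*x + y**2 + 8*y + 28.
  f_y = -x**2 + 2*x*y + 8*x + 6*y**2 + 22*y + 16.
Scan x_0 ∈ {−4, ..., 4}. For each x_0, f_y(x_0, y) is a polynomial in y; find its integer roots y ∈ {−4, ..., 4}, then test f_x and f at those candidates.
  x = -4: f_y(-4, y) = 6*y**2 + 14*y - 32; no integer root y with |y| ≤ 4.
  x = -3: f_y(-3, y) = 6*y**2 + 16*y - 17; no integer root y with |y| ≤ 4.
  x = -2: f_y(-2, y) = 6*y**2 + 18*y - 4; no integer root y with |y| ≤ 4.
  x = -1: f_y(-1, y) = 6*y**2 + 20*y + 7; no integer root y with |y| ≤ 4.
  x = 0: f_y(0, y) = 6*y**2 + 22*y + 16; vanishes at y ∈ {-1}. (0, -1): f_x = 21 ≠ 0.
  x = 1: f_y(1, y) = 6*y**2 + 24*y + 23; no integer root y with |y| ≤ 4.
  x = 2: f_y(2, y) = 6*y**2 + 26*y + 28; vanishes at y ∈ {-2}. (2, -2): f_x = 0, f = 0 — SINGULAR.
  x = 3: f_y(3, y) = 6*y**2 + 28*y + 31; no integer root y with |y| ≤ 4.
  x = 4: f_y(4, y) = 6*y**2 + 30*y + 32; no integer root y with |y| ≤ 4.
Only singular point on the grid: (2, -2).
Classify: substitute x = 2 + u, y = -2 + v and expand: f = u**3 - u**2*v - u**2 + u*v**2 + 2*v**3 + v**2.
No constant or linear terms (consistent with a singular point). Quadratic part: -u**2 + v**2. Cubic part: u**3 - u**2*v + u*v**2 + 2*v**3.
The quadratic part v**2 - u**2 = (v − u)(v + u) splits into two distinct linear factors, so there are two distinct tangent lines y − -2 = ±(x − 2) — this is a node (ordinary double point).
Classification: node.


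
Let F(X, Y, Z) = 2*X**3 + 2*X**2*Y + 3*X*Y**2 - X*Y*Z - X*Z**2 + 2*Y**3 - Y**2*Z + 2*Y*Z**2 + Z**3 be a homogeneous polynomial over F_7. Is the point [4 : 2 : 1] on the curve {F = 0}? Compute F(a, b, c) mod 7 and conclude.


F(4,2,1) ≡ 0 (mod 7); P is on the curve.

Evaluate F(4, 2, 1) term-by-term (mod 7).
  2*X**3 ↦ 2·64·1·1 = 128
  2*X**2*Y ↦ 2·16·2·1 = 64
  3*X*Y**2 ↦ 3·4·4·1 = 48
  -X*Y*Z ↦ -1·4·2·1 = -8
  -X*Z**2 ↦ -1·4·1·1 = -4
  2*Y**3 ↦ 2·1·8·1 = 16
  -Y**2*Z ↦ -1·1·4·1 = -4
  2*Y*Z**2 ↦ 2·1·2·1 = 4
  Z**3 ↦ 1·1·1·1 = 1
Sum: F(4, 2, 1) = (128) + (64) + (48) + (-8) + (-4) + (16) + (-4) + (4) + (1) = 245.
Reducing mod 7: 245 ≡ 0 (mod 7).
Since F(a, b, c) ≡ 0 (mod 7), P lies on the curve.


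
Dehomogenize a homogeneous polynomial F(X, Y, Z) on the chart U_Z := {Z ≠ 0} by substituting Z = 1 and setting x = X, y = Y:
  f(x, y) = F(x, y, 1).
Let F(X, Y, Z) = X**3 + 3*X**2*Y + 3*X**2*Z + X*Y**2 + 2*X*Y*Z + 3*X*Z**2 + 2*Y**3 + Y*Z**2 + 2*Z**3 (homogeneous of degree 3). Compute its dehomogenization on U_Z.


f(x, y) = x**3 + 3*x**2*y + 3*x**2 + x*y**2 + 2*x*y + 3*x + 2*y**3 + y + 2

On U_Z we set Z = 1. Each monomial c·X^i·Y^j·Z^k in F becomes c·x^i·y^j·1^k = c·x^i·y^j.
Substituting Z = 1: F(X, Y, 1) = x**3 + 3*x**2*y + 3*x**2 + x*y**2 + 2*x*y + 3*x + 2*y**3 + y + 2.
Note: deg(f) ≤ deg(F) = 3; strict inequality happens when F is divisible by Z (lost terms).


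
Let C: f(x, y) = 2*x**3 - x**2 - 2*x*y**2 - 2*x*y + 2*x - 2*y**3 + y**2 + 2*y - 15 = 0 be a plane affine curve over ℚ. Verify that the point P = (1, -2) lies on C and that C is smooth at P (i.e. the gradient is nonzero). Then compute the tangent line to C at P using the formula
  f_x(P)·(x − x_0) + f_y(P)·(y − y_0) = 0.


Tangent line at P: 2*x - 20*y - 42 = 0.

Step 1: f(1, -2) = 0, so P lies on C.
Step 2: partial derivatives
  f_x(x, y) = 6*x**2 - 2*x - 2*y**2 - 2*y + 2, f_y(x, y) = -4*x*y - 2*x - 6*y**2 + 2*y + 2.
  f_x(P) = 2, f_y(P) = -20 (gradient nonzero, so P is smooth).
Step 3: tangent line at P: 2·(x − 1) + -20·(y − -2) = 0.
Expanding: 2*x - 20*y - 42 = 0.


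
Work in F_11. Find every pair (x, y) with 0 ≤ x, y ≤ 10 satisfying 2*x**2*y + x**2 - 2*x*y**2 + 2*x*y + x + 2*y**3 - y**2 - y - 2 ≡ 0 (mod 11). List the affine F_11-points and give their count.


Affine F_11-points: {(1, 0), (2, 2), (3, 2), (3, 8), (3, 10), (5, 6), (5, 10), (7, 5), (8, 1), (8, 6), (8, 7), (9, 0), (10, 1), (10, 7), (10, 8)}; count = 15.

For each of the 121 pairs (x, y) ∈ F_11², evaluate f(x, y) mod 11. Record the zeros.
  x = 0: [0↦9, 1↦9, 2↦8, 3↦7, 4↦7, 5↦9, 6↦3, 7↦1, 8↦4, 9↦2, 10↦7]  zeros at y ∈ ∅
  x = 1: [0↦0, 1↦2, 2↦10, 3↦3, 4↦4, 5↦3, 6↦1, 7↦10, 8↦9, 9↦10, 10↦3]  zeros at y ∈ {0}
  x = 2: [0↦4, 1↦1, 2↦0, 3↦2, 4↦8, 5↦8, 6↦3, 7↦5, 8↦4, 9↦1, 10↦8]  zeros at y ∈ {2}
  x = 3: [0↦10, 1↦6, 2↦0, 3↦4, 4↦8, 5↦2, 6↦9, 7↦8, 8↦0, 9↦8, 10↦0]  zeros at y ∈ {2, 8, 10}
  x = 4: [0↦7, 1↦6, 2↦10, 3↦9, 4↦4, 5↦7, 6↦8, 7↦8, 8↦8, 9↦9, 10↦1]  zeros at y ∈ ∅
  x = 5: [0↦6, 1↦1, 2↦8, 3↦6, 4↦7, 5↦1, 6↦0, 7↦5, 8↦6, 9↦4, 10↦0]  zeros at y ∈ {6, 10}
  x = 6: [0↦7, 1↦2, 2↦5, 3↦6, 4↦6, 5↦6, 6↦7, 7↦10, 8↦5, 9↦4, 10↦8]  zeros at y ∈ ∅
  x = 7: [0↦10, 1↦9, 2↦1, 3↦9, 4↦1, 5↦0, 6↦7, 7↦1, 8↦5, 9↦9, 10↦3]  zeros at y ∈ {5}
  x = 8: [0↦4, 1↦0, 2↦7, 3↦4, 4↦3, 5↦5, 6↦0, 7↦0, 8↦6, 9↦8, 10↦7]  zeros at y ∈ {1, 6, 7}
  x = 9: [0↦0, 1↦8, 2↦1, 3↦2, 4↦1, 5↦10, 6↦8, 7↦7, 8↦8, 9↦1, 10↦9]  zeros at y ∈ {0}
  x = 10: [0↦9, 1↦0, 2↦5, 3↦3, 4↦6, 5↦4, 6↦9, 7↦0, 8↦0, 9↦10, 10↦9]  zeros at y ∈ {1, 7, 8}
Collecting zeros: affine points = {(1, 0), (2, 2), (3, 2), (3, 8), (3, 10), (5, 6), (5, 10), (7, 5), (8, 1), (8, 6), (8, 7), (9, 0), (10, 1), (10, 7), (10, 8)}.
Total count |C(F_11)_aff| = 15.


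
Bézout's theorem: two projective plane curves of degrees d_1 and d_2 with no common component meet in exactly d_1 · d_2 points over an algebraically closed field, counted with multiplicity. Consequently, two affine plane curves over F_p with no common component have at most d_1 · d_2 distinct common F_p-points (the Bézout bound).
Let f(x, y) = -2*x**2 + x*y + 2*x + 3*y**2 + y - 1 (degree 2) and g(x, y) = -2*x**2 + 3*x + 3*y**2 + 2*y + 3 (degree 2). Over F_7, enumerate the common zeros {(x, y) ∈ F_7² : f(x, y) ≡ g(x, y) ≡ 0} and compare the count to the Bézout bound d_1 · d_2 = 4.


Common zeros: {(6, 2)}; count = 1; Bézout bound = 4.

deg(f) = 2, deg(g) = 2, so Bézout bound = 4.
Scan x ∈ F_7. For each x, list the y ∈ F_7 with f(x, y) ≡ 0 and those with g(x, y) ≡ 0 (mod 7); the common zeros in that column are the intersection.
  x = 0: f ≡ 0 at y ∈ ∅; g ≡ 0 at y ∈ ∅; common: ∅.
  x = 1: f ≡ 0 at y ∈ {5, 6}; g ≡ 0 at y ∈ ∅; common: ∅.
  x = 2: f ≡ 0 at y ∈ ∅; g ≡ 0 at y ∈ ∅; common: ∅.
  x = 3: f ≡ 0 at y ∈ {2, 6}; g ≡ 0 at y ∈ ∅; common: ∅.
  x = 4: f ≡ 0 at y ∈ ∅; g ≡ 0 at y ∈ ∅; common: ∅.
  x = 5: f ≡ 0 at y ∈ ∅; g ≡ 0 at y ∈ ∅; common: ∅.
  x = 6: f ≡ 0 at y ∈ {2, 5}; g ≡ 0 at y ∈ {2}; common: {2}.
Collecting: common zeros = {(6, 2)}, so the count is 1.
Comparison with the Bézout bound: 1 ≤ 4 = deg(f)·deg(g), as expected for curves with no common component (the affine F_7-count falls short of the bound because intersections may lie at infinity, over extension fields, or carry multiplicity).


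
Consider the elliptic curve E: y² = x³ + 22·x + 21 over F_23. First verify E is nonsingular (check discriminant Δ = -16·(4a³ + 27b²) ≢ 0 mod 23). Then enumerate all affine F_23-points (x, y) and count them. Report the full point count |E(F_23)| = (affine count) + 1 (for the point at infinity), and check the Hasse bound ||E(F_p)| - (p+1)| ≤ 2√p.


Affine points = {(2, 2), (2, 21), (4, 9), (4, 14), (5, 7), (5, 16), (6, 1), (6, 22), (7, 9), (7, 14), (12, 9), (12, 14), (15, 0), (17, 8), (17, 15), (18, 4), (18, 19)}; affine count = 17; |E(F_23)| = 18.

Discriminant check: Δ ∝ 4a³ + 27b² = 4·22³ + 27·21² = 4·10648 + 27·441 ≡ 12 (mod 23). Nonzero ⇒ E is nonsingular.
For each x ∈ F_23, compute rhs = x³ + 22·x + 21 mod 23, then count y ∈ F_23 with y² ≡ rhs.
  x = 0: rhs = 21, matching y values: none (0 points).
  x = 1: rhs = 21, matching y values: none (0 points).
  x = 2: rhs = 4, matching y values: 2, 21 (2 points).
  x = 3: rhs = 22, matching y values: none (0 points).
  x = 4: rhs = 12, matching y values: 9, 14 (2 points).
  x = 5: rhs = 3, matching y values: 7, 16 (2 points).
  x = 6: rhs = 1, matching y values: 1, 22 (2 points).
  x = 7: rhs = 12, matching y values: 9, 14 (2 points).
  x = 8: rhs = 19, matching y values: none (0 points).
  x = 9: rhs = 5, matching y values: none (0 points).
  x = 10: rhs = 22, matching y values: none (0 points).
  x = 11: rhs = 7, matching y values: none (0 points).
  x = 12: rhs = 12, matching y values: 9, 14 (2 points).
  x = 13: rhs = 20, matching y values: none (0 points).
  x = 14: rhs = 14, matching y values: none (0 points).
  x = 15: rhs = 0, matching y values: 0 (1 points).
  x = 16: rhs = 7, matching y values: none (0 points).
  x = 17: rhs = 18, matching y values: 8, 15 (2 points).
  x = 18: rhs = 16, matching y values: 4, 19 (2 points).
  x = 19: rhs = 7, matching y values: none (0 points).
  x = 20: rhs = 20, matching y values: none (0 points).
  x = 21: rhs = 15, matching y values: none (0 points).
  x = 22: rhs = 21, matching y values: none (0 points).
Total affine count: 17.
Full point count |E(F_23)| = 17 + 1 = 18.
Hasse bound: |18 − (23+1)| = |-6| = 6 ≤ 2√23 ≈ 9.5917 ✓.


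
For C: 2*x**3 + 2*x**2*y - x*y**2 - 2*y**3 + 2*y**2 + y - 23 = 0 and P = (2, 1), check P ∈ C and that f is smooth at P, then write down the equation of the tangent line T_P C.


Tangent line at P: 31*x + 3*y - 65 = 0.

Step 1: f(2, 1) = 0, so P lies on C.
Step 2: partial derivatives
  f_x(x, y) = 6*x**2 + 4*x*y - y**2, f_y(x, y) = 2*x**2 - 2*x*y - 6*y**2 + 4*y + 1.
  f_x(P) = 31, f_y(P) = 3 (gradient nonzero, so P is smooth).
Step 3: tangent line at P: 31·(x − 2) + 3·(y − 1) = 0.
Expanding: 31*x + 3*y - 65 = 0.


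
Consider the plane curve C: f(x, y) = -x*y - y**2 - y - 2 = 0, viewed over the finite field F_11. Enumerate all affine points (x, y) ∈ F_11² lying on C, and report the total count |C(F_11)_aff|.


Affine F_11-points: {(0, 4), (0, 6), (2, 9), (2, 10), (7, 1), (7, 2), (9, 5), (9, 7), (10, 3), (10, 8)}; count = 10.

For each of the 121 pairs (x, y) ∈ F_11², evaluate f(x, y) mod 11. Record the zeros.
  x = 0: [0↦9, 1↦7, 2↦3, 3↦8, 4↦0, 5↦1, 6↦0, 7↦8, 8↦3, 9↦7, 10↦9]  zeros at y ∈ {4, 6}
  x = 1: [0↦9, 1↦6, 2↦1, 3↦5, 4↦7, 5↦7, 6↦5, 7↦1, 8↦6, 9↦9, 10↦10]  zeros at y ∈ ∅
  x = 2: [0↦9, 1↦5, 2↦10, 3↦2, 4↦3, 5↦2, 6↦10, 7↦5, 8↦9, 9↦0, 10↦0]  zeros at y ∈ {9, 10}
  x = 3: [0↦9, 1↦4, 2↦8, 3↦10, 4↦10, 5↦8, 6↦4, 7↦9, 8↦1, 9↦2, 10↦1]  zeros at y ∈ ∅
  x = 4: [0↦9, 1↦3, 2↦6, 3↦7, 4↦6, 5↦3, 6↦9, 7↦2, 8↦4, 9↦4, 10↦2]  zeros at y ∈ ∅
  x = 5: [0↦9, 1↦2, 2↦4, 3↦4, 4↦2, 5↦9, 6↦3, 7↦6, 8↦7, 9↦6, 10↦3]  zeros at y ∈ ∅
  x = 6: [0↦9, 1↦1, 2↦2, 3↦1, 4↦9, 5↦4, 6↦8, 7↦10, 8↦10, 9↦8, 10↦4]  zeros at y ∈ ∅
  x = 7: [0↦9, 1↦0, 2↦0, 3↦9, 4↦5, 5↦10, 6↦2, 7↦3, 8↦2, 9↦10, 10↦5]  zeros at y ∈ {1, 2}
  x = 8: [0↦9, 1↦10, 2↦9, 3↦6, 4↦1, 5↦5, 6↦7, 7↦7, 8↦5, 9↦1, 10↦6]  zeros at y ∈ ∅
  x = 9: [0↦9, 1↦9, 2↦7, 3↦3, 4↦8, 5↦0, 6↦1, 7↦0, 8↦8, 9↦3, 10↦7]  zeros at y ∈ {5, 7}
  x = 10: [0↦9, 1↦8, 2↦5, 3↦0, 4↦4, 5↦6, 6↦6, 7↦4, 8↦0, 9↦5, 10↦8]  zeros at y ∈ {3, 8}
Collecting zeros: affine points = {(0, 4), (0, 6), (2, 9), (2, 10), (7, 1), (7, 2), (9, 5), (9, 7), (10, 3), (10, 8)}.
Total count |C(F_11)_aff| = 10.


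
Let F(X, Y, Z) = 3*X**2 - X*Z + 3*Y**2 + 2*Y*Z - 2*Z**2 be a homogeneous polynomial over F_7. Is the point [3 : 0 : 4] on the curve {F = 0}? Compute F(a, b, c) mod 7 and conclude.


F(3,0,4) ≡ 4 (mod 7); P is NOT on the curve.

Evaluate F(3, 0, 4) term-by-term (mod 7).
  3*X**2 ↦ 3·9·1·1 = 27
  -X*Z ↦ -1·3·1·4 = -12
  3*Y**2 ↦ 3·1·0·1 = 0
  2*Y*Z ↦ 2·1·0·4 = 0
  -2*Z**2 ↦ -2·1·1·16 = -32
Sum: F(3, 0, 4) = (27) + (-12) + (0) + (0) + (-32) = -17.
Reducing mod 7: -17 ≡ 4 (mod 7).
Since F(a, b, c) ≡ 4 ≠ 0 (mod 7), P does NOT lie on the curve.


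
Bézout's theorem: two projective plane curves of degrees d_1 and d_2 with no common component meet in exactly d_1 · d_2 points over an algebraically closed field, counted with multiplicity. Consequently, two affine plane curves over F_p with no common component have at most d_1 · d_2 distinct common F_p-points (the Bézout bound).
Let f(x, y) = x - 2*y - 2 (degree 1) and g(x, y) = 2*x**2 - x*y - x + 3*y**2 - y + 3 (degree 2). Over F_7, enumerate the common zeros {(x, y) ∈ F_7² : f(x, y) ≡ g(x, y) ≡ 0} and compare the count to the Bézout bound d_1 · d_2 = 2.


Common zeros: {(0, 6)}; count = 1; Bézout bound = 2.

deg(f) = 1, deg(g) = 2, so Bézout bound = 2.
Scan x ∈ F_7. For each x, list the y ∈ F_7 with f(x, y) ≡ 0 and those with g(x, y) ≡ 0 (mod 7); the common zeros in that column are the intersection.
  x = 0: f ≡ 0 at y ∈ {6}; g ≡ 0 at y ∈ {6}; common: {6}.
  x = 1: f ≡ 0 at y ∈ {3}; g ≡ 0 at y ∈ ∅; common: ∅.
  x = 2: f ≡ 0 at y ∈ {0}; g ≡ 0 at y ∈ ∅; common: ∅.
  x = 3: f ≡ 0 at y ∈ {4}; g ≡ 0 at y ∈ ∅; common: ∅.
  x = 4: f ≡ 0 at y ∈ {1}; g ≡ 0 at y ∈ ∅; common: ∅.
  x = 5: f ≡ 0 at y ∈ {5}; g ≡ 0 at y ∈ ∅; common: ∅.
  x = 6: f ≡ 0 at y ∈ {2}; g ≡ 0 at y ∈ ∅; common: ∅.
Collecting: common zeros = {(0, 6)}, so the count is 1.
Comparison with the Bézout bound: 1 ≤ 2 = deg(f)·deg(g), as expected for curves with no common component (the affine F_7-count falls short of the bound because intersections may lie at infinity, over extension fields, or carry multiplicity).


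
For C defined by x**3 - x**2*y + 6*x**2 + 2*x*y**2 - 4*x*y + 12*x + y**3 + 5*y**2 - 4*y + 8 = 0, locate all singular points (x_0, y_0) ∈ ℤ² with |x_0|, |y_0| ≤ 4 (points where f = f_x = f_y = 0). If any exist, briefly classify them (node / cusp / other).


Singular points: {(-2, 0)}; classification: cusp.

Compute partial derivatives:
  f_x = 3*x**2 - 2*x*y + 12*x + 2*y**2 - 4*y + 12.
  f_y = -x**2 + 4*x*y - 4*x + 3*y**2 + 10*y - 4.
Scan x_0 ∈ {−4, ..., 4}. For each x_0, f_y(x_0, y) is a polynomial in y; find its integer roots y ∈ {−4, ..., 4}, then test f_x and f at those candidates.
  x = -4: f_y(-4, y) = 3*y**2 - 6*y - 4; no integer root y with |y| ≤ 4.
  x = -3: f_y(-3, y) = 3*y**2 - 2*y - 1; vanishes at y ∈ {1}. (-3, 1): f_x = 7 ≠ 0.
  x = -2: f_y(-2, y) = 3*y**2 + 2*y; vanishes at y ∈ {0}. (-2, 0): f_x = 0, f = 0 — SINGULAR.
  x = -1: f_y(-1, y) = 3*y**2 + 6*y - 1; no integer root y with |y| ≤ 4.
  x = 0: f_y(0, y) = 3*y**2 + 10*y - 4; no integer root y with |y| ≤ 4.
  x = 1: f_y(1, y) = 3*y**2 + 14*y - 9; no integer root y with |y| ≤ 4.
  x = 2: f_y(2, y) = 3*y**2 + 18*y - 16; no integer root y with |y| ≤ 4.
  x = 3: f_y(3, y) = 3*y**2 + 22*y - 25; vanishes at y ∈ {1}. (3, 1): f_x = 67 ≠ 0.
  x = 4: f_y(4, y) = 3*y**2 + 26*y - 36; no integer root y with |y| ≤ 4.
Only singular point on the grid: (-2, 0).
Classify: substitute x = -2 + u, y = 0 + v and expand: f = u**3 - u**2*v + 2*u*v**2 + v**3 + v**2.
No constant or linear terms (consistent with a singular point). Quadratic part: v**2. Cubic part: u**3 - u**2*v + 2*u*v**2 + v**3.
The quadratic part v**2 is a perfect square, so there is a single (double) tangent line v = 0, i.e. y = 0. Restricting the cubic part to that line (v = 0) leaves u**3 ≠ 0, so f is not divisible by v and the branch is v² ≈ -u**3 to lowest order — this is a cusp.
Classification: cusp.


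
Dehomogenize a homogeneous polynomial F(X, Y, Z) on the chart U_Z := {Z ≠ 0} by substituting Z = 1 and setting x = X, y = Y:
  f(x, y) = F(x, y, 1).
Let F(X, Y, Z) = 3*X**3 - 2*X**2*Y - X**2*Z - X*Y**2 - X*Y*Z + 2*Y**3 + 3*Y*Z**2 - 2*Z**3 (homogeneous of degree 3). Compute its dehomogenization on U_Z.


f(x, y) = 3*x**3 - 2*x**2*y - x**2 - x*y**2 - x*y + 2*y**3 + 3*y - 2

On U_Z we set Z = 1. Each monomial c·X^i·Y^j·Z^k in F becomes c·x^i·y^j·1^k = c·x^i·y^j.
Substituting Z = 1: F(X, Y, 1) = 3*x**3 - 2*x**2*y - x**2 - x*y**2 - x*y + 2*y**3 + 3*y - 2.
Note: deg(f) ≤ deg(F) = 3; strict inequality happens when F is divisible by Z (lost terms).


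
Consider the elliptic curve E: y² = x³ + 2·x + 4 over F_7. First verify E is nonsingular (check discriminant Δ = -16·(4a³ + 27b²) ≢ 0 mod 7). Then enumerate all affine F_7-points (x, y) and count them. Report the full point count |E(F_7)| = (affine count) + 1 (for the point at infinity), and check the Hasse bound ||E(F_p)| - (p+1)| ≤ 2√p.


Affine points = {(0, 2), (0, 5), (1, 0), (2, 3), (2, 4), (3, 3), (3, 4), (6, 1), (6, 6)}; affine count = 9; |E(F_7)| = 10.

Discriminant check: Δ ∝ 4a³ + 27b² = 4·2³ + 27·4² = 4·8 + 27·16 ≡ 2 (mod 7). Nonzero ⇒ E is nonsingular.
For each x ∈ F_7, compute rhs = x³ + 2·x + 4 mod 7, then count y ∈ F_7 with y² ≡ rhs.
  x = 0: rhs = 4, matching y values: 2, 5 (2 points).
  x = 1: rhs = 0, matching y values: 0 (1 points).
  x = 2: rhs = 2, matching y values: 3, 4 (2 points).
  x = 3: rhs = 2, matching y values: 3, 4 (2 points).
  x = 4: rhs = 6, matching y values: none (0 points).
  x = 5: rhs = 6, matching y values: none (0 points).
  x = 6: rhs = 1, matching y values: 1, 6 (2 points).
Total affine count: 9.
Full point count |E(F_7)| = 9 + 1 = 10.
Hasse bound: |10 − (7+1)| = |2| = 2 ≤ 2√7 ≈ 5.2915 ✓.


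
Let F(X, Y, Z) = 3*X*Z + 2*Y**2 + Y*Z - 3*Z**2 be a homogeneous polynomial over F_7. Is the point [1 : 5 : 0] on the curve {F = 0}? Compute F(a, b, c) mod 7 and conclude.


F(1,5,0) ≡ 1 (mod 7); P is NOT on the curve.

Evaluate F(1, 5, 0) term-by-term (mod 7).
  3*X*Z ↦ 3·1·1·0 = 0
  2*Y**2 ↦ 2·1·25·1 = 50
  Y*Z ↦ 1·1·5·0 = 0
  -3*Z**2 ↦ -3·1·1·0 = 0
Sum: F(1, 5, 0) = (0) + (50) + (0) + (0) = 50.
Reducing mod 7: 50 ≡ 1 (mod 7).
Since F(a, b, c) ≡ 1 ≠ 0 (mod 7), P does NOT lie on the curve.


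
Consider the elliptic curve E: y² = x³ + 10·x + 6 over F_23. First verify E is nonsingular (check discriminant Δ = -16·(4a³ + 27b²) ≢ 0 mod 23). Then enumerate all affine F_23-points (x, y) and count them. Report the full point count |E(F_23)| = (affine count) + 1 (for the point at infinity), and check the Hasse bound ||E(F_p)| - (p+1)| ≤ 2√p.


Affine points = {(0, 11), (0, 12), (4, 8), (4, 15), (6, 11), (6, 12), (8, 0), (10, 5), (10, 18), (15, 9), (15, 14), (17, 11), (17, 12), (20, 8), (20, 15), (21, 1), (21, 22), (22, 8), (22, 15)}; affine count = 19; |E(F_23)| = 20.

Discriminant check: Δ ∝ 4a³ + 27b² = 4·10³ + 27·6² = 4·1000 + 27·36 ≡ 4 (mod 23). Nonzero ⇒ E is nonsingular.
For each x ∈ F_23, compute rhs = x³ + 10·x + 6 mod 23, then count y ∈ F_23 with y² ≡ rhs.
  x = 0: rhs = 6, matching y values: 11, 12 (2 points).
  x = 1: rhs = 17, matching y values: none (0 points).
  x = 2: rhs = 11, matching y values: none (0 points).
  x = 3: rhs = 17, matching y values: none (0 points).
  x = 4: rhs = 18, matching y values: 8, 15 (2 points).
  x = 5: rhs = 20, matching y values: none (0 points).
  x = 6: rhs = 6, matching y values: 11, 12 (2 points).
  x = 7: rhs = 5, matching y values: none (0 points).
  x = 8: rhs = 0, matching y values: 0 (1 points).
  x = 9: rhs = 20, matching y values: none (0 points).
  x = 10: rhs = 2, matching y values: 5, 18 (2 points).
  x = 11: rhs = 21, matching y values: none (0 points).
  x = 12: rhs = 14, matching y values: none (0 points).
  x = 13: rhs = 10, matching y values: none (0 points).
  x = 14: rhs = 15, matching y values: none (0 points).
  x = 15: rhs = 12, matching y values: 9, 14 (2 points).
  x = 16: rhs = 7, matching y values: none (0 points).
  x = 17: rhs = 6, matching y values: 11, 12 (2 points).
  x = 18: rhs = 15, matching y values: none (0 points).
  x = 19: rhs = 17, matching y values: none (0 points).
  x = 20: rhs = 18, matching y values: 8, 15 (2 points).
  x = 21: rhs = 1, matching y values: 1, 22 (2 points).
  x = 22: rhs = 18, matching y values: 8, 15 (2 points).
Total affine count: 19.
Full point count |E(F_23)| = 19 + 1 = 20.
Hasse bound: |20 − (23+1)| = |-4| = 4 ≤ 2√23 ≈ 9.5917 ✓.


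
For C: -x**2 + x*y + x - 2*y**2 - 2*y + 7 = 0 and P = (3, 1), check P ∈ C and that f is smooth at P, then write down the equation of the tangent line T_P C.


Tangent line at P: -4*x - 3*y + 15 = 0.

Step 1: f(3, 1) = 0, so P lies on C.
Step 2: partial derivatives
  f_x(x, y) = -2*x + y + 1, f_y(x, y) = x - 4*y - 2.
  f_x(P) = -4, f_y(P) = -3 (gradient nonzero, so P is smooth).
Step 3: tangent line at P: -4·(x − 3) + -3·(y − 1) = 0.
Expanding: -4*x - 3*y + 15 = 0.


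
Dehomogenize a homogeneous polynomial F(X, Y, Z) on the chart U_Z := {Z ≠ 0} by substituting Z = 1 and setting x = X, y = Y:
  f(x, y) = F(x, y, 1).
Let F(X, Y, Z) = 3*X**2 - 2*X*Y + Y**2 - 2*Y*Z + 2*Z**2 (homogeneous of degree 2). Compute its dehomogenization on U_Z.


f(x, y) = 3*x**2 - 2*x*y + y**2 - 2*y + 2

On U_Z we set Z = 1. Each monomial c·X^i·Y^j·Z^k in F becomes c·x^i·y^j·1^k = c·x^i·y^j.
Substituting Z = 1: F(X, Y, 1) = 3*x**2 - 2*x*y + y**2 - 2*y + 2.
Note: deg(f) ≤ deg(F) = 2; strict inequality happens when F is divisible by Z (lost terms).


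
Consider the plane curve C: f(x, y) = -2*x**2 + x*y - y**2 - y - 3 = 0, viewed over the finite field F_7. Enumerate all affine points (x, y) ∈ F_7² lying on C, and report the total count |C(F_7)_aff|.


Affine F_7-points: {(1, 3), (1, 4), (3, 0), (3, 2), (4, 0), (4, 3), (5, 2)}; count = 7.

For each of the 49 pairs (x, y) ∈ F_7², evaluate f(x, y) mod 7. Record the zeros.
  x = 0: [0↦4, 1↦2, 2↦5, 3↦6, 4↦5, 5↦2, 6↦4]  zeros at y ∈ ∅
  x = 1: [0↦2, 1↦1, 2↦5, 3↦0, 4↦0, 5↦5, 6↦1]  zeros at y ∈ {3, 4}
  x = 2: [0↦3, 1↦3, 2↦1, 3↦4, 4↦5, 5↦4, 6↦1]  zeros at y ∈ ∅
  x = 3: [0↦0, 1↦1, 2↦0, 3↦4, 4↦6, 5↦6, 6↦4]  zeros at y ∈ {0, 2}
  x = 4: [0↦0, 1↦2, 2↦2, 3↦0, 4↦3, 5↦4, 6↦3]  zeros at y ∈ {0, 3}
  x = 5: [0↦3, 1↦6, 2↦0, 3↦6, 4↦3, 5↦5, 6↦5]  zeros at y ∈ {2}
  x = 6: [0↦2, 1↦6, 2↦1, 3↦1, 4↦6, 5↦2, 6↦3]  zeros at y ∈ ∅
Collecting zeros: affine points = {(1, 3), (1, 4), (3, 0), (3, 2), (4, 0), (4, 3), (5, 2)}.
Total count |C(F_7)_aff| = 7.


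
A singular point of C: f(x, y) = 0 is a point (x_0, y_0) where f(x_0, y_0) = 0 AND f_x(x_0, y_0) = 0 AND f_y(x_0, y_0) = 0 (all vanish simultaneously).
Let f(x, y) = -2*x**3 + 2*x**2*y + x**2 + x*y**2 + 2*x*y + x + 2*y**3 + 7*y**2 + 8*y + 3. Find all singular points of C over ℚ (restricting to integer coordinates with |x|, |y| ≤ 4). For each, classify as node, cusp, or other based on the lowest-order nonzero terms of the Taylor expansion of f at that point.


Singular points: {(0, -1)}; classification: node.

Compute partial derivatives:
  f_x = -6*x**2 + 4*x*y + 2*x + y**2 + 2*y + 1.
  f_y = 2*x**2 + 2*x*y + 2*x + 6*y**2 + 14*y + 8.
Scan x_0 ∈ {−4, ..., 4}. For each x_0, f_y(x_0, y) is a polynomial in y; find its integer roots y ∈ {−4, ..., 4}, then test f_x and f at those candidates.
  x = -4: f_y(-4, y) = 6*y**2 + 6*y + 32; no integer root y with |y| ≤ 4.
  x = -3: f_y(-3, y) = 6*y**2 + 8*y + 20; no integer root y with |y| ≤ 4.
  x = -2: f_y(-2, y) = 6*y**2 + 10*y + 12; no integer root y with |y| ≤ 4.
  x = -1: f_y(-1, y) = 6*y**2 + 12*y + 8; no integer root y with |y| ≤ 4.
  x = 0: f_y(0, y) = 6*y**2 + 14*y + 8; vanishes at y ∈ {-1}. (0, -1): f_x = 0, f = 0 — SINGULAR.
  x = 1: f_y(1, y) = 6*y**2 + 16*y + 12; no integer root y with |y| ≤ 4.
  x = 2: f_y(2, y) = 6*y**2 + 18*y + 20; no integer root y with |y| ≤ 4.
  x = 3: f_y(3, y) = 6*y**2 + 20*y + 32; no integer root y with |y| ≤ 4.
  x = 4: f_y(4, y) = 6*y**2 + 22*y + 48; no integer root y with |y| ≤ 4.
Only singular point on the grid: (0, -1).
Classify: substitute x = 0 + u, y = -1 + v and expand: f = -2*u**3 + 2*u**2*v - u**2 + u*v**2 + 2*v**3 + v**2.
No constant or linear terms (consistent with a singular point). Quadratic part: -u**2 + v**2. Cubic part: -2*u**3 + 2*u**2*v + u*v**2 + 2*v**3.
The quadratic part v**2 - u**2 = (v − u)(v + u) splits into two distinct linear factors, so there are two distinct tangent lines y − -1 = ±(x − 0) — this is a node (ordinary double point).
Classification: node.


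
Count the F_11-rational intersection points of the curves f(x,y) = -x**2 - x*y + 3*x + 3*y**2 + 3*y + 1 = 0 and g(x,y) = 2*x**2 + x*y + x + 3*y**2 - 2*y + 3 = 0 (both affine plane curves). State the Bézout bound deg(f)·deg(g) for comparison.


Common zeros: ∅; count = 0; Bézout bound = 4.

deg(f) = 2, deg(g) = 2, so Bézout bound = 4.
Scan x ∈ F_11. For each x, list the y ∈ F_11 with f(x, y) ≡ 0 and those with g(x, y) ≡ 0 (mod 11); the common zeros in that column are the intersection.
  x = 0: f ≡ 0 at y ∈ ∅; g ≡ 0 at y ∈ {2, 6}; common: ∅.
  x = 1: f ≡ 0 at y ∈ {5, 9}; g ≡ 0 at y ∈ ∅; common: ∅.
  x = 2: f ≡ 0 at y ∈ {3, 4}; g ≡ 0 at y ∈ {5, 6}; common: ∅.
  x = 3: f ≡ 0 at y ∈ ∅; g ≡ 0 at y ∈ ∅; common: ∅.
  x = 4: f ≡ 0 at y ∈ {6, 9}; g ≡ 0 at y ∈ {1, 2}; common: ∅.
  x = 5: f ≡ 0 at y ∈ ∅; g ≡ 0 at y ∈ ∅; common: ∅.
  x = 6: f ≡ 0 at y ∈ {2, 10}; g ≡ 0 at y ∈ {1, 5}; common: ∅.
  x = 7: f ≡ 0 at y ∈ ∅; g ≡ 0 at y ∈ {4, 9}; common: ∅.
  x = 8: f ≡ 0 at y ∈ {4, 5}; g ≡ 0 at y ∈ ∅; common: ∅.
  x = 9: f ≡ 0 at y ∈ {3, 10}; g ≡ 0 at y ∈ ∅; common: ∅.
  x = 10: f ≡ 0 at y ∈ ∅; g ≡ 0 at y ∈ {3, 9}; common: ∅.
Collecting: common zeros = ∅, so the count is 0.
Comparison with the Bézout bound: 0 ≤ 4 = deg(f)·deg(g), as expected for curves with no common component (the affine F_11-count falls short of the bound because intersections may lie at infinity, over extension fields, or carry multiplicity).


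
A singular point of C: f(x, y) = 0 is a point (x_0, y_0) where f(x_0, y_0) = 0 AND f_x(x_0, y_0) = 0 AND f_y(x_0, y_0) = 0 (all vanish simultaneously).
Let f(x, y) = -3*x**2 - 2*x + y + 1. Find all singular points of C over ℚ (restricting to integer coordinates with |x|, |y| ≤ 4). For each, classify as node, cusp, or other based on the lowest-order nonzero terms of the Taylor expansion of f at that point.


No singular points in the scanned grid; C is smooth there.

Compute partial derivatives:
  f_x = -6*x - 2.
  f_y = 1.
f_y = 1 is a nonzero constant, so f_y never vanishes: no point (x, y) can satisfy f = f_x = f_y = 0. In particular no (x, y) ∈ {−4, ..., 4}² is singular; the curve is smooth.
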